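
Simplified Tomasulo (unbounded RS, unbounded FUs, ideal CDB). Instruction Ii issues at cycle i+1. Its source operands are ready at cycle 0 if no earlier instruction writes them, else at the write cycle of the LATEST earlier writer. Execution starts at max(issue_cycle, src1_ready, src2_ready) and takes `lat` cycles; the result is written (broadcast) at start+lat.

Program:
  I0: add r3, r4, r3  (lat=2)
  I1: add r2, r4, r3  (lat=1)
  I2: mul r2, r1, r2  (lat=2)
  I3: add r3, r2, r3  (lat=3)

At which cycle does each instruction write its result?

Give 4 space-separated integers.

Answer: 3 4 6 9

Derivation:
I0 add r3: issue@1 deps=(None,None) exec_start@1 write@3
I1 add r2: issue@2 deps=(None,0) exec_start@3 write@4
I2 mul r2: issue@3 deps=(None,1) exec_start@4 write@6
I3 add r3: issue@4 deps=(2,0) exec_start@6 write@9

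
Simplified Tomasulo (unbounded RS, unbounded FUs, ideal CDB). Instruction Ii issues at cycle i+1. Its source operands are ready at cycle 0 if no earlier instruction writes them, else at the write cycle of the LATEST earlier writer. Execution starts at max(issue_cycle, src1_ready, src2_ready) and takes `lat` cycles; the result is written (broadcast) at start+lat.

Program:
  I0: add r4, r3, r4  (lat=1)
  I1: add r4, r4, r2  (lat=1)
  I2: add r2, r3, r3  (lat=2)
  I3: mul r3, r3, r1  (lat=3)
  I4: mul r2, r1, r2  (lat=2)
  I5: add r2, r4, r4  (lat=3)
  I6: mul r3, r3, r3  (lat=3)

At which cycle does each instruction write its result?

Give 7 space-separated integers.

Answer: 2 3 5 7 7 9 10

Derivation:
I0 add r4: issue@1 deps=(None,None) exec_start@1 write@2
I1 add r4: issue@2 deps=(0,None) exec_start@2 write@3
I2 add r2: issue@3 deps=(None,None) exec_start@3 write@5
I3 mul r3: issue@4 deps=(None,None) exec_start@4 write@7
I4 mul r2: issue@5 deps=(None,2) exec_start@5 write@7
I5 add r2: issue@6 deps=(1,1) exec_start@6 write@9
I6 mul r3: issue@7 deps=(3,3) exec_start@7 write@10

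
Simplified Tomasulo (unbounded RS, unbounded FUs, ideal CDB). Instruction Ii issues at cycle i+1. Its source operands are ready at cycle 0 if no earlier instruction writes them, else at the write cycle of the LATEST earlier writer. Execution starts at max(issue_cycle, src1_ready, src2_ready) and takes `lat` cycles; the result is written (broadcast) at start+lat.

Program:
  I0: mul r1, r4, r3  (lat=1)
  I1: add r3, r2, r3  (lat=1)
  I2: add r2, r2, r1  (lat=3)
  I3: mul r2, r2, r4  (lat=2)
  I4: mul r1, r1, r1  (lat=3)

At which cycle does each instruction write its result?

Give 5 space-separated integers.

I0 mul r1: issue@1 deps=(None,None) exec_start@1 write@2
I1 add r3: issue@2 deps=(None,None) exec_start@2 write@3
I2 add r2: issue@3 deps=(None,0) exec_start@3 write@6
I3 mul r2: issue@4 deps=(2,None) exec_start@6 write@8
I4 mul r1: issue@5 deps=(0,0) exec_start@5 write@8

Answer: 2 3 6 8 8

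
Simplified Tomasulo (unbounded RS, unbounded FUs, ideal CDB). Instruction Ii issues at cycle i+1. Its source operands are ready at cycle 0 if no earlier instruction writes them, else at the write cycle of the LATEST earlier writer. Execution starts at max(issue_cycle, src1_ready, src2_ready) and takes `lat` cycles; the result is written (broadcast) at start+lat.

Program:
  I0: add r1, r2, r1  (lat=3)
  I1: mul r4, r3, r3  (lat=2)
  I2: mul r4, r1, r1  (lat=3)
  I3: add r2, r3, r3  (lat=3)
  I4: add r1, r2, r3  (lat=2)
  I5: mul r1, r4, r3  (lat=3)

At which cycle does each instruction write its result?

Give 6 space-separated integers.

Answer: 4 4 7 7 9 10

Derivation:
I0 add r1: issue@1 deps=(None,None) exec_start@1 write@4
I1 mul r4: issue@2 deps=(None,None) exec_start@2 write@4
I2 mul r4: issue@3 deps=(0,0) exec_start@4 write@7
I3 add r2: issue@4 deps=(None,None) exec_start@4 write@7
I4 add r1: issue@5 deps=(3,None) exec_start@7 write@9
I5 mul r1: issue@6 deps=(2,None) exec_start@7 write@10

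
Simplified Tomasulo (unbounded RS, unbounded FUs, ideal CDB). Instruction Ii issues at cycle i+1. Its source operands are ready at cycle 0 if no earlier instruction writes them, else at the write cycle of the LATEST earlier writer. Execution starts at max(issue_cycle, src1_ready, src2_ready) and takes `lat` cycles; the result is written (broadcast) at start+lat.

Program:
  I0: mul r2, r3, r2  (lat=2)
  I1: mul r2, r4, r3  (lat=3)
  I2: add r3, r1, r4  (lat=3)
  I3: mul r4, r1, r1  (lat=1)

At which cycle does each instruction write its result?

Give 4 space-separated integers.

I0 mul r2: issue@1 deps=(None,None) exec_start@1 write@3
I1 mul r2: issue@2 deps=(None,None) exec_start@2 write@5
I2 add r3: issue@3 deps=(None,None) exec_start@3 write@6
I3 mul r4: issue@4 deps=(None,None) exec_start@4 write@5

Answer: 3 5 6 5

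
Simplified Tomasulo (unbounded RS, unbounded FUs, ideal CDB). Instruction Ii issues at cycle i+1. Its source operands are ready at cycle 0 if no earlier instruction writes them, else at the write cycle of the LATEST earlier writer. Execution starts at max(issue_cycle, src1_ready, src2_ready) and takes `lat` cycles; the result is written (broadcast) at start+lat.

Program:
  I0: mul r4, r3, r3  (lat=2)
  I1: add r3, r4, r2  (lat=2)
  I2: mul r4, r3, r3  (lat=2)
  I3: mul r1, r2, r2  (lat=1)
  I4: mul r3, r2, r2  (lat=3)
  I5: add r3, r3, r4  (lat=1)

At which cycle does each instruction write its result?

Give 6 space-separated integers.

I0 mul r4: issue@1 deps=(None,None) exec_start@1 write@3
I1 add r3: issue@2 deps=(0,None) exec_start@3 write@5
I2 mul r4: issue@3 deps=(1,1) exec_start@5 write@7
I3 mul r1: issue@4 deps=(None,None) exec_start@4 write@5
I4 mul r3: issue@5 deps=(None,None) exec_start@5 write@8
I5 add r3: issue@6 deps=(4,2) exec_start@8 write@9

Answer: 3 5 7 5 8 9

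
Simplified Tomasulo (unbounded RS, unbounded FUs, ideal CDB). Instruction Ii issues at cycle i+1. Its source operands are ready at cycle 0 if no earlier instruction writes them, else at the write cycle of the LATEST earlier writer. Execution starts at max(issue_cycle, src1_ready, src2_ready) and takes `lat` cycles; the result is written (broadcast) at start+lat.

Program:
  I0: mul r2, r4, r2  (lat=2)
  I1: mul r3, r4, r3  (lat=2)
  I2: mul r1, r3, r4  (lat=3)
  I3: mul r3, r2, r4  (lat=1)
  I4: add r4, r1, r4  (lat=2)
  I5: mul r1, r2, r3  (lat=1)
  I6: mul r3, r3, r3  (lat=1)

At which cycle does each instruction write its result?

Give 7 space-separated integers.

I0 mul r2: issue@1 deps=(None,None) exec_start@1 write@3
I1 mul r3: issue@2 deps=(None,None) exec_start@2 write@4
I2 mul r1: issue@3 deps=(1,None) exec_start@4 write@7
I3 mul r3: issue@4 deps=(0,None) exec_start@4 write@5
I4 add r4: issue@5 deps=(2,None) exec_start@7 write@9
I5 mul r1: issue@6 deps=(0,3) exec_start@6 write@7
I6 mul r3: issue@7 deps=(3,3) exec_start@7 write@8

Answer: 3 4 7 5 9 7 8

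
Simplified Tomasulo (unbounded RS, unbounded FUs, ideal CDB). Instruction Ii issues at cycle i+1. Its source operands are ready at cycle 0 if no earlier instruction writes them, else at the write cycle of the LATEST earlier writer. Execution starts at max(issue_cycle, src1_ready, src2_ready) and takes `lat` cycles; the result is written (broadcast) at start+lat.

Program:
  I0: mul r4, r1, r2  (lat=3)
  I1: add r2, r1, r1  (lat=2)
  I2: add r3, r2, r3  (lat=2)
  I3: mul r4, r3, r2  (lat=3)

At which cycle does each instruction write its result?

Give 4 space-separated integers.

Answer: 4 4 6 9

Derivation:
I0 mul r4: issue@1 deps=(None,None) exec_start@1 write@4
I1 add r2: issue@2 deps=(None,None) exec_start@2 write@4
I2 add r3: issue@3 deps=(1,None) exec_start@4 write@6
I3 mul r4: issue@4 deps=(2,1) exec_start@6 write@9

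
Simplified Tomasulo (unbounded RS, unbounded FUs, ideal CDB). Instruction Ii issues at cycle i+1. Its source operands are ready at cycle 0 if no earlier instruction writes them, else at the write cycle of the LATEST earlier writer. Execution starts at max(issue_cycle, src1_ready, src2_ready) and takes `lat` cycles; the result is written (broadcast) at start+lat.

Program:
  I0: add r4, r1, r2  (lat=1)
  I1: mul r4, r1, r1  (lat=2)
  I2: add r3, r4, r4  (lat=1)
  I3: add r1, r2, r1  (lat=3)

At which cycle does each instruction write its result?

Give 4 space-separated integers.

Answer: 2 4 5 7

Derivation:
I0 add r4: issue@1 deps=(None,None) exec_start@1 write@2
I1 mul r4: issue@2 deps=(None,None) exec_start@2 write@4
I2 add r3: issue@3 deps=(1,1) exec_start@4 write@5
I3 add r1: issue@4 deps=(None,None) exec_start@4 write@7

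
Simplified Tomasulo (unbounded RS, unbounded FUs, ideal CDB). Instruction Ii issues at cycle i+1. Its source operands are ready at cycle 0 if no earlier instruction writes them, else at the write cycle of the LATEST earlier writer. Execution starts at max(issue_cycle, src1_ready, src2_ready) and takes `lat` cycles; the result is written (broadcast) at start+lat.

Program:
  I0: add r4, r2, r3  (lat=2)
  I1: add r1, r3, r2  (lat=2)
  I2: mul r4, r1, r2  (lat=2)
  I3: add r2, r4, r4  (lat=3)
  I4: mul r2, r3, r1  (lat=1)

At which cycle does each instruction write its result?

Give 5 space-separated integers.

Answer: 3 4 6 9 6

Derivation:
I0 add r4: issue@1 deps=(None,None) exec_start@1 write@3
I1 add r1: issue@2 deps=(None,None) exec_start@2 write@4
I2 mul r4: issue@3 deps=(1,None) exec_start@4 write@6
I3 add r2: issue@4 deps=(2,2) exec_start@6 write@9
I4 mul r2: issue@5 deps=(None,1) exec_start@5 write@6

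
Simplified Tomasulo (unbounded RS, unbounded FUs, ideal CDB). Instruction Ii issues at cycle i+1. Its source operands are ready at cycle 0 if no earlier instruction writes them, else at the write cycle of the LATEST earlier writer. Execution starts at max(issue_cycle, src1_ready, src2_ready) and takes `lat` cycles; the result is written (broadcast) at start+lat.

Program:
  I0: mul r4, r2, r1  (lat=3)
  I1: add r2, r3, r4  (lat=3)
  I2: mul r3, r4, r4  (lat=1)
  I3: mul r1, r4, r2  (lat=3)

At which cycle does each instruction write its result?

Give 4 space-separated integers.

Answer: 4 7 5 10

Derivation:
I0 mul r4: issue@1 deps=(None,None) exec_start@1 write@4
I1 add r2: issue@2 deps=(None,0) exec_start@4 write@7
I2 mul r3: issue@3 deps=(0,0) exec_start@4 write@5
I3 mul r1: issue@4 deps=(0,1) exec_start@7 write@10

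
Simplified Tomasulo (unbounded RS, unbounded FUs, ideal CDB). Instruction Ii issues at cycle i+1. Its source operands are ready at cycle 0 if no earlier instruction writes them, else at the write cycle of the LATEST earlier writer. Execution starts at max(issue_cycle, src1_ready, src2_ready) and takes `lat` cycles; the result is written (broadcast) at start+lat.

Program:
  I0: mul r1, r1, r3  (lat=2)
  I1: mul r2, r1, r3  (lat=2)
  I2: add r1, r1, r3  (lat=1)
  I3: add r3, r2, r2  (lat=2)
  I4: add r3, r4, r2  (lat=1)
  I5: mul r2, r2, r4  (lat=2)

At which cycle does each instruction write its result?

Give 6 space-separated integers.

I0 mul r1: issue@1 deps=(None,None) exec_start@1 write@3
I1 mul r2: issue@2 deps=(0,None) exec_start@3 write@5
I2 add r1: issue@3 deps=(0,None) exec_start@3 write@4
I3 add r3: issue@4 deps=(1,1) exec_start@5 write@7
I4 add r3: issue@5 deps=(None,1) exec_start@5 write@6
I5 mul r2: issue@6 deps=(1,None) exec_start@6 write@8

Answer: 3 5 4 7 6 8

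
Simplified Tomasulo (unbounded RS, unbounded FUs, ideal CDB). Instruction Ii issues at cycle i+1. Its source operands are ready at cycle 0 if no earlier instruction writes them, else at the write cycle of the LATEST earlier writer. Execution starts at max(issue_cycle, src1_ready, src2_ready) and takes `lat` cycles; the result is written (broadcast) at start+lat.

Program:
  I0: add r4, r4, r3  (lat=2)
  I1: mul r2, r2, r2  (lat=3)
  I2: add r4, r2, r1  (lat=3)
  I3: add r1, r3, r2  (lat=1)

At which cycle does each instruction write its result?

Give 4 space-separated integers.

I0 add r4: issue@1 deps=(None,None) exec_start@1 write@3
I1 mul r2: issue@2 deps=(None,None) exec_start@2 write@5
I2 add r4: issue@3 deps=(1,None) exec_start@5 write@8
I3 add r1: issue@4 deps=(None,1) exec_start@5 write@6

Answer: 3 5 8 6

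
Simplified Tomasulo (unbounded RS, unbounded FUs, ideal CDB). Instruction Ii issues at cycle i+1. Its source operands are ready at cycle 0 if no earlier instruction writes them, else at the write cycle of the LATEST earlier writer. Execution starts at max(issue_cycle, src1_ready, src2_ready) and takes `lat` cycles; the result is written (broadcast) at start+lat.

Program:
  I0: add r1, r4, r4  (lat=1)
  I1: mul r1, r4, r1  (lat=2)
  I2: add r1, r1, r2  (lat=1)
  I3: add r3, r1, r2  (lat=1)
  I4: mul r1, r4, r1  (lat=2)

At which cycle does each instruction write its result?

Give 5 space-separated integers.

I0 add r1: issue@1 deps=(None,None) exec_start@1 write@2
I1 mul r1: issue@2 deps=(None,0) exec_start@2 write@4
I2 add r1: issue@3 deps=(1,None) exec_start@4 write@5
I3 add r3: issue@4 deps=(2,None) exec_start@5 write@6
I4 mul r1: issue@5 deps=(None,2) exec_start@5 write@7

Answer: 2 4 5 6 7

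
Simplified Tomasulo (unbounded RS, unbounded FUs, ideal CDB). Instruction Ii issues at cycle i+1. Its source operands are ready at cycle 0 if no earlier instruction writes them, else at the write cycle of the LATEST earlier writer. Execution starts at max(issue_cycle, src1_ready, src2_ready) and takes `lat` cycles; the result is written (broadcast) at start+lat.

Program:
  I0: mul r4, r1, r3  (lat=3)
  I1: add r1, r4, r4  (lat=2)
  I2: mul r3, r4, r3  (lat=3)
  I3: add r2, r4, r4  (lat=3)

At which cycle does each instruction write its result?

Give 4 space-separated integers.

Answer: 4 6 7 7

Derivation:
I0 mul r4: issue@1 deps=(None,None) exec_start@1 write@4
I1 add r1: issue@2 deps=(0,0) exec_start@4 write@6
I2 mul r3: issue@3 deps=(0,None) exec_start@4 write@7
I3 add r2: issue@4 deps=(0,0) exec_start@4 write@7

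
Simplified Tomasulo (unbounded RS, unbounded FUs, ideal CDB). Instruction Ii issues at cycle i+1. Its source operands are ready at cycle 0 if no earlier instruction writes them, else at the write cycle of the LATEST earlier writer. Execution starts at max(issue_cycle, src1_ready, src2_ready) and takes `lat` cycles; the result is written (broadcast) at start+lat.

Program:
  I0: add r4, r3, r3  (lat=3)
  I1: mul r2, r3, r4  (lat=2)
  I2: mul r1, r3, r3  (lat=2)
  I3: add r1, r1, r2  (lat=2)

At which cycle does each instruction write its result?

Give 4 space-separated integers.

I0 add r4: issue@1 deps=(None,None) exec_start@1 write@4
I1 mul r2: issue@2 deps=(None,0) exec_start@4 write@6
I2 mul r1: issue@3 deps=(None,None) exec_start@3 write@5
I3 add r1: issue@4 deps=(2,1) exec_start@6 write@8

Answer: 4 6 5 8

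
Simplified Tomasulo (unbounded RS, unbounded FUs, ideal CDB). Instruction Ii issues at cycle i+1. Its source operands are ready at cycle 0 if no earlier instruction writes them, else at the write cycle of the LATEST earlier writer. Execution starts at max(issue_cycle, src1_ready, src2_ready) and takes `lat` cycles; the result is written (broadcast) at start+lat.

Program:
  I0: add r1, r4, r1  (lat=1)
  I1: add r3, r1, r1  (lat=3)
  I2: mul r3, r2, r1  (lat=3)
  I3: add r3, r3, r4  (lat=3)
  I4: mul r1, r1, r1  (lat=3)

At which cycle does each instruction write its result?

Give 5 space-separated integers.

I0 add r1: issue@1 deps=(None,None) exec_start@1 write@2
I1 add r3: issue@2 deps=(0,0) exec_start@2 write@5
I2 mul r3: issue@3 deps=(None,0) exec_start@3 write@6
I3 add r3: issue@4 deps=(2,None) exec_start@6 write@9
I4 mul r1: issue@5 deps=(0,0) exec_start@5 write@8

Answer: 2 5 6 9 8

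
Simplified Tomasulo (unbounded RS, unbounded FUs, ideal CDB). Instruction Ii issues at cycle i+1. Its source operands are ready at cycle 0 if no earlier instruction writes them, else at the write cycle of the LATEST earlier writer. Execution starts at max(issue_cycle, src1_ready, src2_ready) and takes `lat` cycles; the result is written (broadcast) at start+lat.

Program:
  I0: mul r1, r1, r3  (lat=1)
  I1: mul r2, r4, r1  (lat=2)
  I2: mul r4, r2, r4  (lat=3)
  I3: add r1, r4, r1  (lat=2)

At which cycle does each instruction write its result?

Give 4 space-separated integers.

Answer: 2 4 7 9

Derivation:
I0 mul r1: issue@1 deps=(None,None) exec_start@1 write@2
I1 mul r2: issue@2 deps=(None,0) exec_start@2 write@4
I2 mul r4: issue@3 deps=(1,None) exec_start@4 write@7
I3 add r1: issue@4 deps=(2,0) exec_start@7 write@9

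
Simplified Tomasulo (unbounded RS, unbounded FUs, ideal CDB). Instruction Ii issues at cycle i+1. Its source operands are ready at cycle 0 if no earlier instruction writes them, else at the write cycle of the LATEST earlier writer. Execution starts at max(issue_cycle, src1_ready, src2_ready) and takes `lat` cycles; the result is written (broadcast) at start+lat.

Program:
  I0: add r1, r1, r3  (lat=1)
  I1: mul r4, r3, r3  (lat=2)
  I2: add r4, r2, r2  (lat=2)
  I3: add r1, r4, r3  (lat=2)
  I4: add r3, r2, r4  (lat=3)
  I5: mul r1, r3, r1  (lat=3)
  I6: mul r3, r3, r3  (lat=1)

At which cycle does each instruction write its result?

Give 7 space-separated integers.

Answer: 2 4 5 7 8 11 9

Derivation:
I0 add r1: issue@1 deps=(None,None) exec_start@1 write@2
I1 mul r4: issue@2 deps=(None,None) exec_start@2 write@4
I2 add r4: issue@3 deps=(None,None) exec_start@3 write@5
I3 add r1: issue@4 deps=(2,None) exec_start@5 write@7
I4 add r3: issue@5 deps=(None,2) exec_start@5 write@8
I5 mul r1: issue@6 deps=(4,3) exec_start@8 write@11
I6 mul r3: issue@7 deps=(4,4) exec_start@8 write@9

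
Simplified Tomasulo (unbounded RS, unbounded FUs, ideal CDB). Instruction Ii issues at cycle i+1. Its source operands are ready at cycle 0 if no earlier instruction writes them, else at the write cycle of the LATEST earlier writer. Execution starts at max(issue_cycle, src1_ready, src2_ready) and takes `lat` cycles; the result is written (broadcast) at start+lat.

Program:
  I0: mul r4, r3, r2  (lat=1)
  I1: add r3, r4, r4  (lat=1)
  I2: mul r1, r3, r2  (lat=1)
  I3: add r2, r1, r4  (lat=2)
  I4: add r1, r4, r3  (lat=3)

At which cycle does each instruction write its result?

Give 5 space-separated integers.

Answer: 2 3 4 6 8

Derivation:
I0 mul r4: issue@1 deps=(None,None) exec_start@1 write@2
I1 add r3: issue@2 deps=(0,0) exec_start@2 write@3
I2 mul r1: issue@3 deps=(1,None) exec_start@3 write@4
I3 add r2: issue@4 deps=(2,0) exec_start@4 write@6
I4 add r1: issue@5 deps=(0,1) exec_start@5 write@8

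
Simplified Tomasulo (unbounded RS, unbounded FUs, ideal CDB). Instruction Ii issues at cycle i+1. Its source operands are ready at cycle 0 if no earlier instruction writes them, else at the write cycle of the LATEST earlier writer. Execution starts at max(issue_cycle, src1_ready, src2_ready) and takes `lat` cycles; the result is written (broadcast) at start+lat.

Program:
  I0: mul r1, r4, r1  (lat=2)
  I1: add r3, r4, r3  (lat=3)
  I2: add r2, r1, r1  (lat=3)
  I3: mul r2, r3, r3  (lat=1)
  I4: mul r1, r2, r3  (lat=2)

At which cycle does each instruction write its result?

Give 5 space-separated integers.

Answer: 3 5 6 6 8

Derivation:
I0 mul r1: issue@1 deps=(None,None) exec_start@1 write@3
I1 add r3: issue@2 deps=(None,None) exec_start@2 write@5
I2 add r2: issue@3 deps=(0,0) exec_start@3 write@6
I3 mul r2: issue@4 deps=(1,1) exec_start@5 write@6
I4 mul r1: issue@5 deps=(3,1) exec_start@6 write@8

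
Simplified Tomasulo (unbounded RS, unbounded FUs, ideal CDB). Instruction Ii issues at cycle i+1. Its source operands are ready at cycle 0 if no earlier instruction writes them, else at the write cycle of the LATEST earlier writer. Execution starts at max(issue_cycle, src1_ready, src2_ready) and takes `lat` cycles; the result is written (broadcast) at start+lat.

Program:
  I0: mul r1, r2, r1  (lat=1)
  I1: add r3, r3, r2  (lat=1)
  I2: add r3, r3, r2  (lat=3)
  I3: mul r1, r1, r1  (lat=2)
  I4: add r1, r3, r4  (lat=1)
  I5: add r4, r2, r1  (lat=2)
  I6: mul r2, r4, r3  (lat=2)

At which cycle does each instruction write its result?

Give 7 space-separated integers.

Answer: 2 3 6 6 7 9 11

Derivation:
I0 mul r1: issue@1 deps=(None,None) exec_start@1 write@2
I1 add r3: issue@2 deps=(None,None) exec_start@2 write@3
I2 add r3: issue@3 deps=(1,None) exec_start@3 write@6
I3 mul r1: issue@4 deps=(0,0) exec_start@4 write@6
I4 add r1: issue@5 deps=(2,None) exec_start@6 write@7
I5 add r4: issue@6 deps=(None,4) exec_start@7 write@9
I6 mul r2: issue@7 deps=(5,2) exec_start@9 write@11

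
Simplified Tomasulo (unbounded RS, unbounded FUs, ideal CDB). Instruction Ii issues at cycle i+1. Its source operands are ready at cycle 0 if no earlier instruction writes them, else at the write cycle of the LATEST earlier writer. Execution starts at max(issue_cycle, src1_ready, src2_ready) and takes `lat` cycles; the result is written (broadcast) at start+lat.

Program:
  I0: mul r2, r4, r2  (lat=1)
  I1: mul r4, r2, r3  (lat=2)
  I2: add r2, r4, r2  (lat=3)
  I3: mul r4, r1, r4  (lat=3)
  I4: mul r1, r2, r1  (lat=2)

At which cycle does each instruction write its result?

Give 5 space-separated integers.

Answer: 2 4 7 7 9

Derivation:
I0 mul r2: issue@1 deps=(None,None) exec_start@1 write@2
I1 mul r4: issue@2 deps=(0,None) exec_start@2 write@4
I2 add r2: issue@3 deps=(1,0) exec_start@4 write@7
I3 mul r4: issue@4 deps=(None,1) exec_start@4 write@7
I4 mul r1: issue@5 deps=(2,None) exec_start@7 write@9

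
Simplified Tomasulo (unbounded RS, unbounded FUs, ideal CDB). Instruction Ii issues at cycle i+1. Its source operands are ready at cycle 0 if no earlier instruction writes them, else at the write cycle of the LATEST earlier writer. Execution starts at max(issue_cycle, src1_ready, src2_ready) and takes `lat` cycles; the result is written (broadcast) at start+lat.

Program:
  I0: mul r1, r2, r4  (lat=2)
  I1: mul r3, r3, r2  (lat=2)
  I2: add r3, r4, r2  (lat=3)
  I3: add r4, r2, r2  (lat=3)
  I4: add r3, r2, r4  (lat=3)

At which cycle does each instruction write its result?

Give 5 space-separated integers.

I0 mul r1: issue@1 deps=(None,None) exec_start@1 write@3
I1 mul r3: issue@2 deps=(None,None) exec_start@2 write@4
I2 add r3: issue@3 deps=(None,None) exec_start@3 write@6
I3 add r4: issue@4 deps=(None,None) exec_start@4 write@7
I4 add r3: issue@5 deps=(None,3) exec_start@7 write@10

Answer: 3 4 6 7 10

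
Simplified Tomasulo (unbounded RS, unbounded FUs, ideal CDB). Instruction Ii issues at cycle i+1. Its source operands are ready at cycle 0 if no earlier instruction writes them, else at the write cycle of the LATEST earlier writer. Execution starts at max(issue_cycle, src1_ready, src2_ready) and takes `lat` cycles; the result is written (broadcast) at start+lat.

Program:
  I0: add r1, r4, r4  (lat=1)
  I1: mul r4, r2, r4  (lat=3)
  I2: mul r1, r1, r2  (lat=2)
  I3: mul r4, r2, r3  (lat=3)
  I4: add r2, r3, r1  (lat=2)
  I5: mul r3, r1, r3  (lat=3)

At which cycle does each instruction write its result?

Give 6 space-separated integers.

Answer: 2 5 5 7 7 9

Derivation:
I0 add r1: issue@1 deps=(None,None) exec_start@1 write@2
I1 mul r4: issue@2 deps=(None,None) exec_start@2 write@5
I2 mul r1: issue@3 deps=(0,None) exec_start@3 write@5
I3 mul r4: issue@4 deps=(None,None) exec_start@4 write@7
I4 add r2: issue@5 deps=(None,2) exec_start@5 write@7
I5 mul r3: issue@6 deps=(2,None) exec_start@6 write@9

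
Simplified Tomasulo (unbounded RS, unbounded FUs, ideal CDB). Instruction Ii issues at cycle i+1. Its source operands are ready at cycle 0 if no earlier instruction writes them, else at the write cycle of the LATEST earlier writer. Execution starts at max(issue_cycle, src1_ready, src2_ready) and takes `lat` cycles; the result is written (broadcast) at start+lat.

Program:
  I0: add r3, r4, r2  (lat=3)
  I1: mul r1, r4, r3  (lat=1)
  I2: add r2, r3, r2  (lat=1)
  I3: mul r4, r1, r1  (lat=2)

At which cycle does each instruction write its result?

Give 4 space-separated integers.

I0 add r3: issue@1 deps=(None,None) exec_start@1 write@4
I1 mul r1: issue@2 deps=(None,0) exec_start@4 write@5
I2 add r2: issue@3 deps=(0,None) exec_start@4 write@5
I3 mul r4: issue@4 deps=(1,1) exec_start@5 write@7

Answer: 4 5 5 7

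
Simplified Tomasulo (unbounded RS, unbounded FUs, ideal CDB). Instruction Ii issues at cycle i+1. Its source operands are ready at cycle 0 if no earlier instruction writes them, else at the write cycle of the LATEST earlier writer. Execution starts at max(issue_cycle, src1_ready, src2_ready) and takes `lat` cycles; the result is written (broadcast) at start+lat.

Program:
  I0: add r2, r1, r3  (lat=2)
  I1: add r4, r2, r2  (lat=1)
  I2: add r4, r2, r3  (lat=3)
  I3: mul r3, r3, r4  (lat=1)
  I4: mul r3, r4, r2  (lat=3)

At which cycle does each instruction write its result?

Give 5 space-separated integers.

I0 add r2: issue@1 deps=(None,None) exec_start@1 write@3
I1 add r4: issue@2 deps=(0,0) exec_start@3 write@4
I2 add r4: issue@3 deps=(0,None) exec_start@3 write@6
I3 mul r3: issue@4 deps=(None,2) exec_start@6 write@7
I4 mul r3: issue@5 deps=(2,0) exec_start@6 write@9

Answer: 3 4 6 7 9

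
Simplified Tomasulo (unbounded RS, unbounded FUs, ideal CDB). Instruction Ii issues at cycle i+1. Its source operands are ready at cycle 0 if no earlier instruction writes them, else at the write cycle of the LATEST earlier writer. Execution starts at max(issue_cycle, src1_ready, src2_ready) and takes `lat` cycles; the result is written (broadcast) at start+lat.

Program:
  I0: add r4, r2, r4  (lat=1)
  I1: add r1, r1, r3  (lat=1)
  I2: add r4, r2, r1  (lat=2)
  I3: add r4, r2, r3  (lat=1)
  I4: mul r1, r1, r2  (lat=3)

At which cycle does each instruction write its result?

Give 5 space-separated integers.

I0 add r4: issue@1 deps=(None,None) exec_start@1 write@2
I1 add r1: issue@2 deps=(None,None) exec_start@2 write@3
I2 add r4: issue@3 deps=(None,1) exec_start@3 write@5
I3 add r4: issue@4 deps=(None,None) exec_start@4 write@5
I4 mul r1: issue@5 deps=(1,None) exec_start@5 write@8

Answer: 2 3 5 5 8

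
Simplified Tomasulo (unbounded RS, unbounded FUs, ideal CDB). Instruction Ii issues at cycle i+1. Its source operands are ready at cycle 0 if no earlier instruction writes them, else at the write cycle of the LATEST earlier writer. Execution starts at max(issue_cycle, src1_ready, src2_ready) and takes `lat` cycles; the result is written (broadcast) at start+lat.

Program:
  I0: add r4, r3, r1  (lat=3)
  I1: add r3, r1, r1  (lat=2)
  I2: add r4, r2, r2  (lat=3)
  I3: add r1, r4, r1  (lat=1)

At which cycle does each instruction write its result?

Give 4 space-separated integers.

I0 add r4: issue@1 deps=(None,None) exec_start@1 write@4
I1 add r3: issue@2 deps=(None,None) exec_start@2 write@4
I2 add r4: issue@3 deps=(None,None) exec_start@3 write@6
I3 add r1: issue@4 deps=(2,None) exec_start@6 write@7

Answer: 4 4 6 7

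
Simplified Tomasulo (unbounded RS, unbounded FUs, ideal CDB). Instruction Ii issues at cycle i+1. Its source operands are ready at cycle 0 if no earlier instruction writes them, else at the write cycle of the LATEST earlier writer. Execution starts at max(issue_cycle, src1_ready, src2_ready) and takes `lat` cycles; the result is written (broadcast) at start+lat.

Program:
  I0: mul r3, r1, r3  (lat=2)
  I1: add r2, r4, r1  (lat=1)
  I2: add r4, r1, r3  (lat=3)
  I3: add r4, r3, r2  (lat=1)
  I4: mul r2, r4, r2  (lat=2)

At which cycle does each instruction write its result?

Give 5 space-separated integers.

Answer: 3 3 6 5 7

Derivation:
I0 mul r3: issue@1 deps=(None,None) exec_start@1 write@3
I1 add r2: issue@2 deps=(None,None) exec_start@2 write@3
I2 add r4: issue@3 deps=(None,0) exec_start@3 write@6
I3 add r4: issue@4 deps=(0,1) exec_start@4 write@5
I4 mul r2: issue@5 deps=(3,1) exec_start@5 write@7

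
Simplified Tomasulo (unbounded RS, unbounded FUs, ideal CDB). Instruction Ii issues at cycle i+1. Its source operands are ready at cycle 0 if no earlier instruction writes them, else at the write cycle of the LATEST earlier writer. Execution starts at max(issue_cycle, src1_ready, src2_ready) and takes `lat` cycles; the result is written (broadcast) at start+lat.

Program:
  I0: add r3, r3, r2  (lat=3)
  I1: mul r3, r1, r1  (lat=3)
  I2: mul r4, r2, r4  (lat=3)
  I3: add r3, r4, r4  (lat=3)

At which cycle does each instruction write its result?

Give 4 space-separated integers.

Answer: 4 5 6 9

Derivation:
I0 add r3: issue@1 deps=(None,None) exec_start@1 write@4
I1 mul r3: issue@2 deps=(None,None) exec_start@2 write@5
I2 mul r4: issue@3 deps=(None,None) exec_start@3 write@6
I3 add r3: issue@4 deps=(2,2) exec_start@6 write@9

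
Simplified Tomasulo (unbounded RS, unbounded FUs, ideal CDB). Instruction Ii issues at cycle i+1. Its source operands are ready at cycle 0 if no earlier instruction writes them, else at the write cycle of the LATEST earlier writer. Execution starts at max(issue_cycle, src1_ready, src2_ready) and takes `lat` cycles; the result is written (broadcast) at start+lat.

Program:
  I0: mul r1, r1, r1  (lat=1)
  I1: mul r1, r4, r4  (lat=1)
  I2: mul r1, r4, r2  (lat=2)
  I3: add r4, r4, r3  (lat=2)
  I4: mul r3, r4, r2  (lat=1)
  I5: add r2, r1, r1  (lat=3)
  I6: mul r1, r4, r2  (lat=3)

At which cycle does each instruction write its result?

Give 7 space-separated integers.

Answer: 2 3 5 6 7 9 12

Derivation:
I0 mul r1: issue@1 deps=(None,None) exec_start@1 write@2
I1 mul r1: issue@2 deps=(None,None) exec_start@2 write@3
I2 mul r1: issue@3 deps=(None,None) exec_start@3 write@5
I3 add r4: issue@4 deps=(None,None) exec_start@4 write@6
I4 mul r3: issue@5 deps=(3,None) exec_start@6 write@7
I5 add r2: issue@6 deps=(2,2) exec_start@6 write@9
I6 mul r1: issue@7 deps=(3,5) exec_start@9 write@12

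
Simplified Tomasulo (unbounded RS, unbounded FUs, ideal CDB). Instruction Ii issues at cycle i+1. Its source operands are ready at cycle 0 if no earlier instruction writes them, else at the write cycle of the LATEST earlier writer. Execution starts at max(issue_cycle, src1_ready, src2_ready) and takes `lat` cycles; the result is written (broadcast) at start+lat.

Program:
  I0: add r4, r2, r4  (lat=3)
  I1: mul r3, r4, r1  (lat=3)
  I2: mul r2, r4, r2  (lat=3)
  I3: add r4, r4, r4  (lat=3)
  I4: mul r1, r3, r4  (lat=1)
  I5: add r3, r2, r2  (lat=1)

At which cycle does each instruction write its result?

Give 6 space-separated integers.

Answer: 4 7 7 7 8 8

Derivation:
I0 add r4: issue@1 deps=(None,None) exec_start@1 write@4
I1 mul r3: issue@2 deps=(0,None) exec_start@4 write@7
I2 mul r2: issue@3 deps=(0,None) exec_start@4 write@7
I3 add r4: issue@4 deps=(0,0) exec_start@4 write@7
I4 mul r1: issue@5 deps=(1,3) exec_start@7 write@8
I5 add r3: issue@6 deps=(2,2) exec_start@7 write@8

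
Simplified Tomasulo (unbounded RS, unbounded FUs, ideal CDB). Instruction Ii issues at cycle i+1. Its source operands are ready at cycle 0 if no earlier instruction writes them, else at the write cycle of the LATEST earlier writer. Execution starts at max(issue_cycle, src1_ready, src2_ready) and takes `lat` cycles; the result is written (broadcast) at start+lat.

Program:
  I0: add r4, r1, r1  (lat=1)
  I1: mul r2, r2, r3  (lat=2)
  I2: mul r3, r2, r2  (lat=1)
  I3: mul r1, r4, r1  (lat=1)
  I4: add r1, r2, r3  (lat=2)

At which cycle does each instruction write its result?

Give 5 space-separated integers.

I0 add r4: issue@1 deps=(None,None) exec_start@1 write@2
I1 mul r2: issue@2 deps=(None,None) exec_start@2 write@4
I2 mul r3: issue@3 deps=(1,1) exec_start@4 write@5
I3 mul r1: issue@4 deps=(0,None) exec_start@4 write@5
I4 add r1: issue@5 deps=(1,2) exec_start@5 write@7

Answer: 2 4 5 5 7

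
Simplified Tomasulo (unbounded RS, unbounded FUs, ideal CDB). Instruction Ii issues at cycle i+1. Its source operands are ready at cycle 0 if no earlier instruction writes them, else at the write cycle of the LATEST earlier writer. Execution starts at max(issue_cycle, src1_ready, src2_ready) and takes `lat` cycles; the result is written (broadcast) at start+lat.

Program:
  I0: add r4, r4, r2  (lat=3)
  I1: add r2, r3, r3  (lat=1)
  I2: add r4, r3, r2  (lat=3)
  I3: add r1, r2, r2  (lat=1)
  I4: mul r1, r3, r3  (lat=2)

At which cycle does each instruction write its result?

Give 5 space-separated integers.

Answer: 4 3 6 5 7

Derivation:
I0 add r4: issue@1 deps=(None,None) exec_start@1 write@4
I1 add r2: issue@2 deps=(None,None) exec_start@2 write@3
I2 add r4: issue@3 deps=(None,1) exec_start@3 write@6
I3 add r1: issue@4 deps=(1,1) exec_start@4 write@5
I4 mul r1: issue@5 deps=(None,None) exec_start@5 write@7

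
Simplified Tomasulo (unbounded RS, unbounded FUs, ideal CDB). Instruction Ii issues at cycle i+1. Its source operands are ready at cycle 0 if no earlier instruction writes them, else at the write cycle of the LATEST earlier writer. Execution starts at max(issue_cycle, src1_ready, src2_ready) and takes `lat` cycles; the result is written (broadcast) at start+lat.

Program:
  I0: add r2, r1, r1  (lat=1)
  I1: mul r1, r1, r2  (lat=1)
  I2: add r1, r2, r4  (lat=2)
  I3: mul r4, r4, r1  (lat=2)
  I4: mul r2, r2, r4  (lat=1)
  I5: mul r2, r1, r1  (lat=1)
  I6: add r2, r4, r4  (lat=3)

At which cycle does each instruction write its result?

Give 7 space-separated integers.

I0 add r2: issue@1 deps=(None,None) exec_start@1 write@2
I1 mul r1: issue@2 deps=(None,0) exec_start@2 write@3
I2 add r1: issue@3 deps=(0,None) exec_start@3 write@5
I3 mul r4: issue@4 deps=(None,2) exec_start@5 write@7
I4 mul r2: issue@5 deps=(0,3) exec_start@7 write@8
I5 mul r2: issue@6 deps=(2,2) exec_start@6 write@7
I6 add r2: issue@7 deps=(3,3) exec_start@7 write@10

Answer: 2 3 5 7 8 7 10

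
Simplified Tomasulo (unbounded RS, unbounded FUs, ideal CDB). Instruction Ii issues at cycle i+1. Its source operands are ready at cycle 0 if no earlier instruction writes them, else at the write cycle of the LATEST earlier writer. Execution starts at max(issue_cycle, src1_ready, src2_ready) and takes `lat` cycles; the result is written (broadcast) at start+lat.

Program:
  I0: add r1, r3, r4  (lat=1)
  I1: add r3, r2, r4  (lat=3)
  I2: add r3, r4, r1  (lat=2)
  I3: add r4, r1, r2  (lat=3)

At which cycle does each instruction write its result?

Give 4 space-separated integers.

Answer: 2 5 5 7

Derivation:
I0 add r1: issue@1 deps=(None,None) exec_start@1 write@2
I1 add r3: issue@2 deps=(None,None) exec_start@2 write@5
I2 add r3: issue@3 deps=(None,0) exec_start@3 write@5
I3 add r4: issue@4 deps=(0,None) exec_start@4 write@7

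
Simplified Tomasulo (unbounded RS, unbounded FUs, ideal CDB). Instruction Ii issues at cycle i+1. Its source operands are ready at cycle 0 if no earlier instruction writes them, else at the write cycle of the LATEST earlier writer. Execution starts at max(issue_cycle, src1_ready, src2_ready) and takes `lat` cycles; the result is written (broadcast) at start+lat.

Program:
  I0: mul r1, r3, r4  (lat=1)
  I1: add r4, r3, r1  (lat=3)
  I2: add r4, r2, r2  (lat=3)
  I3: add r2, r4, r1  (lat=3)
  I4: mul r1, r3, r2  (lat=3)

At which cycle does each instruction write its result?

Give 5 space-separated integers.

Answer: 2 5 6 9 12

Derivation:
I0 mul r1: issue@1 deps=(None,None) exec_start@1 write@2
I1 add r4: issue@2 deps=(None,0) exec_start@2 write@5
I2 add r4: issue@3 deps=(None,None) exec_start@3 write@6
I3 add r2: issue@4 deps=(2,0) exec_start@6 write@9
I4 mul r1: issue@5 deps=(None,3) exec_start@9 write@12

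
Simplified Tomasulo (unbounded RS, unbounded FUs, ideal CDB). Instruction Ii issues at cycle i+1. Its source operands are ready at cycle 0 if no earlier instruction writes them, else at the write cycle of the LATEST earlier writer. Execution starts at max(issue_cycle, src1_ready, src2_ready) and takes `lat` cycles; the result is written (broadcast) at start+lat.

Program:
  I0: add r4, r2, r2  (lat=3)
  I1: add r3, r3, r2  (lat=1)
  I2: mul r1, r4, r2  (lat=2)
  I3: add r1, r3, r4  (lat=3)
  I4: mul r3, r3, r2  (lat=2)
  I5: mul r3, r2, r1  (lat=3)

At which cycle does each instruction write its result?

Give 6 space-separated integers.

Answer: 4 3 6 7 7 10

Derivation:
I0 add r4: issue@1 deps=(None,None) exec_start@1 write@4
I1 add r3: issue@2 deps=(None,None) exec_start@2 write@3
I2 mul r1: issue@3 deps=(0,None) exec_start@4 write@6
I3 add r1: issue@4 deps=(1,0) exec_start@4 write@7
I4 mul r3: issue@5 deps=(1,None) exec_start@5 write@7
I5 mul r3: issue@6 deps=(None,3) exec_start@7 write@10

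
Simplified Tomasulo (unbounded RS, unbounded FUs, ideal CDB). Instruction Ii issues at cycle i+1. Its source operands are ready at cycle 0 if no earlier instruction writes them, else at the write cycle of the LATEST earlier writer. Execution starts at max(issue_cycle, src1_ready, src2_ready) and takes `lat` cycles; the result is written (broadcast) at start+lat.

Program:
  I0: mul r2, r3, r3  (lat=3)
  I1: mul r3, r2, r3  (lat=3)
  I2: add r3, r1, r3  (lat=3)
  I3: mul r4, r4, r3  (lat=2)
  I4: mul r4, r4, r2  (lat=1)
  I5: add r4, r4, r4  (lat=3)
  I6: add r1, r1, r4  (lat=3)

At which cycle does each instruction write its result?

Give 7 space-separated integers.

I0 mul r2: issue@1 deps=(None,None) exec_start@1 write@4
I1 mul r3: issue@2 deps=(0,None) exec_start@4 write@7
I2 add r3: issue@3 deps=(None,1) exec_start@7 write@10
I3 mul r4: issue@4 deps=(None,2) exec_start@10 write@12
I4 mul r4: issue@5 deps=(3,0) exec_start@12 write@13
I5 add r4: issue@6 deps=(4,4) exec_start@13 write@16
I6 add r1: issue@7 deps=(None,5) exec_start@16 write@19

Answer: 4 7 10 12 13 16 19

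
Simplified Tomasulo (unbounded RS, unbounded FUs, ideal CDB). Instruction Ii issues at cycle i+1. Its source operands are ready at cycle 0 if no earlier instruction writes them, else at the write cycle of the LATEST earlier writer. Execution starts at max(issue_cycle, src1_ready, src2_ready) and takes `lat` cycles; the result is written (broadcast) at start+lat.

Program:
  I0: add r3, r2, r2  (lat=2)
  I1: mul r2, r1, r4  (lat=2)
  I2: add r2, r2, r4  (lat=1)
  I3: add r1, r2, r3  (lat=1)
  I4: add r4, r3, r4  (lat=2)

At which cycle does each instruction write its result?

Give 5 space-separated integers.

I0 add r3: issue@1 deps=(None,None) exec_start@1 write@3
I1 mul r2: issue@2 deps=(None,None) exec_start@2 write@4
I2 add r2: issue@3 deps=(1,None) exec_start@4 write@5
I3 add r1: issue@4 deps=(2,0) exec_start@5 write@6
I4 add r4: issue@5 deps=(0,None) exec_start@5 write@7

Answer: 3 4 5 6 7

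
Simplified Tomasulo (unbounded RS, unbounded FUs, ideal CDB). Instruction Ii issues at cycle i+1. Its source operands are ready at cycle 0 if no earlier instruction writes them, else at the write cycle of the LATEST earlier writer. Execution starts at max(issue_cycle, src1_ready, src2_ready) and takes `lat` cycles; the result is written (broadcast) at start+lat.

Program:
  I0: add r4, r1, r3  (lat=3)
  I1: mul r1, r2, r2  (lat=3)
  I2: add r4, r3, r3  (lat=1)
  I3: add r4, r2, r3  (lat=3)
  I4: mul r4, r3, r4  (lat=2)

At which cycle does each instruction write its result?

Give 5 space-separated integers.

I0 add r4: issue@1 deps=(None,None) exec_start@1 write@4
I1 mul r1: issue@2 deps=(None,None) exec_start@2 write@5
I2 add r4: issue@3 deps=(None,None) exec_start@3 write@4
I3 add r4: issue@4 deps=(None,None) exec_start@4 write@7
I4 mul r4: issue@5 deps=(None,3) exec_start@7 write@9

Answer: 4 5 4 7 9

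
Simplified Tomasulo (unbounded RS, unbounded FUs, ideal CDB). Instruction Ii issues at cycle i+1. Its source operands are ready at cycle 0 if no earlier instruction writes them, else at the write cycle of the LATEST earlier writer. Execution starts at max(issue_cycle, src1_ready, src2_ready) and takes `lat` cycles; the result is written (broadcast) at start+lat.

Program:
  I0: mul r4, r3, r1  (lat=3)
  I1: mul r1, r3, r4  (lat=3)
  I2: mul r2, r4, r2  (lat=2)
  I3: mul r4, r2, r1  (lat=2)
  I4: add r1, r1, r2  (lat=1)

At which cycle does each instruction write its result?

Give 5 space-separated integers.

I0 mul r4: issue@1 deps=(None,None) exec_start@1 write@4
I1 mul r1: issue@2 deps=(None,0) exec_start@4 write@7
I2 mul r2: issue@3 deps=(0,None) exec_start@4 write@6
I3 mul r4: issue@4 deps=(2,1) exec_start@7 write@9
I4 add r1: issue@5 deps=(1,2) exec_start@7 write@8

Answer: 4 7 6 9 8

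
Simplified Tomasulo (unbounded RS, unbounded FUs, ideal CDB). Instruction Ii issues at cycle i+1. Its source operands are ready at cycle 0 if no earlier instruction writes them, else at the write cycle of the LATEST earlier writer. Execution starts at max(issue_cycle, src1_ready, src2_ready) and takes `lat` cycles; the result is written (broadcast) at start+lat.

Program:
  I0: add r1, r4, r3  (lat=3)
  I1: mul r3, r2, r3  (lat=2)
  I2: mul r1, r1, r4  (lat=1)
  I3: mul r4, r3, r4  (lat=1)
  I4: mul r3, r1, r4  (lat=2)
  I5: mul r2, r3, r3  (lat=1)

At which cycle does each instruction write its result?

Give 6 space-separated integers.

Answer: 4 4 5 5 7 8

Derivation:
I0 add r1: issue@1 deps=(None,None) exec_start@1 write@4
I1 mul r3: issue@2 deps=(None,None) exec_start@2 write@4
I2 mul r1: issue@3 deps=(0,None) exec_start@4 write@5
I3 mul r4: issue@4 deps=(1,None) exec_start@4 write@5
I4 mul r3: issue@5 deps=(2,3) exec_start@5 write@7
I5 mul r2: issue@6 deps=(4,4) exec_start@7 write@8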